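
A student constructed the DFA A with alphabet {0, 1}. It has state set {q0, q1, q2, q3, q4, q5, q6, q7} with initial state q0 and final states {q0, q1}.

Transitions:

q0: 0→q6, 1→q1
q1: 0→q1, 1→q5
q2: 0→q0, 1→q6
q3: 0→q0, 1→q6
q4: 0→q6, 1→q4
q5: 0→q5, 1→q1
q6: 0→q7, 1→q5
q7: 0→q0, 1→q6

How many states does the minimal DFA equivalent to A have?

5

Reachable states from the start: {q0,q1,q5,q6,q7}. Unreachable: {q2,q3,q4} — drop them.
Start with accepting vs non-accepting: {q0,q1} | {q5,q6,q7}.
On input 0, block {q0,q1} splits into {q0} and {q1}.
Refine {q5,q6,q7} on symbol 0: members go to different blocks, giving {q5,q6} and {q7}.
Split {q5,q6} by δ(·,0) → {q5} and {q6}.
The partition is now stable with 5 blocks: {q0} | {q5} | {q1} | {q7} | {q6}.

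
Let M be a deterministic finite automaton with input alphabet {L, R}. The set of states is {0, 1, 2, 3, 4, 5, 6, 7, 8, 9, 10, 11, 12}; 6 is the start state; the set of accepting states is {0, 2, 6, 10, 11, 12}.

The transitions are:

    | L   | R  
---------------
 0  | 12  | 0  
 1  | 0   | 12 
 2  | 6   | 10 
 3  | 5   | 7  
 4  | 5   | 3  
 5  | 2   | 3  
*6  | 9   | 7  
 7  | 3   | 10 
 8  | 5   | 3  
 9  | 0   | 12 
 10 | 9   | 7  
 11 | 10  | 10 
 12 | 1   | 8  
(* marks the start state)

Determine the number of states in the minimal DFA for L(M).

9

States {4,11} cannot be reached from the start state, so discard them.
P0 = {0,2,6,10,12} | {1,3,5,7,8,9}.
On input L, block {0,2,6,10,12} splits into {6,10,12} and {0,2}.
On input L, block {1,3,5,7,8,9} splits into {1,5,9} and {3,7,8}.
On input R, block {1,5,9} splits into {1,9} and {5}.
On input R, block {0,2} splits into {0} and {2}.
Split {3,7,8} by δ(·,L) → {3,8} and {7}.
Split {6,10,12} by δ(·,R) → {6,10} and {12}.
Refine {3,8} on symbol R: members go to different blocks, giving {3} and {8}.
The partition is now stable with 9 blocks: {6,10} | {1,9} | {0} | {3} | {5} | {2} | {7} | {12} | {8}.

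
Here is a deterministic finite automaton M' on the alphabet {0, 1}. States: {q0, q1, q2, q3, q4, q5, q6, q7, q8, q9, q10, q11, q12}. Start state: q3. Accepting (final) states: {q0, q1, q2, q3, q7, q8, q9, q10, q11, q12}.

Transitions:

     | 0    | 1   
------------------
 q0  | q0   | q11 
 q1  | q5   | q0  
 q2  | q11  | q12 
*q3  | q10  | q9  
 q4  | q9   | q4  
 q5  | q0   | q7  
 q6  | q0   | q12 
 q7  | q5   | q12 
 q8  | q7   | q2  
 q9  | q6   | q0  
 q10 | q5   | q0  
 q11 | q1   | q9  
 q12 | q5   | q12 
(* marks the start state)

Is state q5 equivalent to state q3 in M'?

States {q2,q4,q8} cannot be reached from the start state, so discard them.
P0 = {q0,q1,q3,q7,q9,q10,q11,q12} | {q5,q6}.
Split {q0,q1,q3,q7,q9,q10,q11,q12} by δ(·,0) → {q1,q7,q9,q10,q12} and {q0,q3,q11}.
On input 1, block {q1,q7,q9,q10,q12} splits into {q1,q9,q10} and {q7,q12}.
On input 0, block {q0,q3,q11} splits into {q3,q11} and {q0}.
No further refinement is possible. Final partition (5 blocks): {q1,q9,q10} | {q5,q6} | {q3,q11} | {q7,q12} | {q0}.
q5 and q3 end up in different blocks, so they are distinguishable. For instance, the string 'ε' is accepted from only q3.

No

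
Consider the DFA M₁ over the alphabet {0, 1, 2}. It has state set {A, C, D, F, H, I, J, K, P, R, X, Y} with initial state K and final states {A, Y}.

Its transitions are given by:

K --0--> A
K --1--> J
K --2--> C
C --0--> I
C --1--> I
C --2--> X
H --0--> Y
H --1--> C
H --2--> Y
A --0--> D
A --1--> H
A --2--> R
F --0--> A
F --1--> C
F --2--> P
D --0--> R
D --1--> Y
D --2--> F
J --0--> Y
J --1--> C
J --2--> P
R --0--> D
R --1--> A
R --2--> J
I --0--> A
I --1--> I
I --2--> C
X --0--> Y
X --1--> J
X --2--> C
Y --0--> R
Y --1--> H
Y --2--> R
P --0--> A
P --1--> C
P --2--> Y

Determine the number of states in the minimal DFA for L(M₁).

Initial partition by acceptance: {A,Y} | {C,D,F,H,I,J,K,P,R,X}.
Split {C,D,F,H,I,J,K,P,R,X} by δ(·,0) → {F,H,I,J,K,P,X} and {C,D,R}.
On input 1, block {F,H,I,J,K,P,X} splits into {F,H,J,P} and {I,K,X}.
Refine {F,H,J,P} on symbol 2: members go to different blocks, giving {H,P} and {F,J}.
Split {C,D,R} by δ(·,0) → {D,R} and {C}.
Refine {I,K,X} on symbol 1: members go to different blocks, giving {K,X} and {I}.
The partition is now stable with 7 blocks: {A,Y} | {H,P} | {D,R} | {K,X} | {F,J} | {C} | {I}.

7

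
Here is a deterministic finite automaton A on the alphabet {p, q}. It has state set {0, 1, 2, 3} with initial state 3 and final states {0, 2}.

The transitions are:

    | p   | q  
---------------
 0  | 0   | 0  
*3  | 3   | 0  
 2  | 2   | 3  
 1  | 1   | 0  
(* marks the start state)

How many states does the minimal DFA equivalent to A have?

2

Reachable states from the start: {0,3}. Unreachable: {1,2} — drop them.
P0 = {0} | {3}.
Stable partition: {0} | {3} — 2 equivalence classes.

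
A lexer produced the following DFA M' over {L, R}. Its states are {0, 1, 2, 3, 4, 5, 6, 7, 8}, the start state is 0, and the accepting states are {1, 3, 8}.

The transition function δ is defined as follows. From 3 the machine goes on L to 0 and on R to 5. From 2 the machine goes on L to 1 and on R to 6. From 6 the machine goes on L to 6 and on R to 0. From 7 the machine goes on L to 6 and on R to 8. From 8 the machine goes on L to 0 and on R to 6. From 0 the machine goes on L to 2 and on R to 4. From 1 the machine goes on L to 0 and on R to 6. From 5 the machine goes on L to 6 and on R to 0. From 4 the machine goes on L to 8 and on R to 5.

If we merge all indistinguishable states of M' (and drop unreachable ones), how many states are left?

4

States {3,7} cannot be reached from the start state, so discard them.
Start with accepting vs non-accepting: {1,8} | {0,2,4,5,6}.
Refine {0,2,4,5,6} on symbol L: members go to different blocks, giving {0,5,6} and {2,4}.
Refine {0,5,6} on symbol L: members go to different blocks, giving {5,6} and {0}.
The partition is now stable with 4 blocks: {1,8} | {5,6} | {2,4} | {0}.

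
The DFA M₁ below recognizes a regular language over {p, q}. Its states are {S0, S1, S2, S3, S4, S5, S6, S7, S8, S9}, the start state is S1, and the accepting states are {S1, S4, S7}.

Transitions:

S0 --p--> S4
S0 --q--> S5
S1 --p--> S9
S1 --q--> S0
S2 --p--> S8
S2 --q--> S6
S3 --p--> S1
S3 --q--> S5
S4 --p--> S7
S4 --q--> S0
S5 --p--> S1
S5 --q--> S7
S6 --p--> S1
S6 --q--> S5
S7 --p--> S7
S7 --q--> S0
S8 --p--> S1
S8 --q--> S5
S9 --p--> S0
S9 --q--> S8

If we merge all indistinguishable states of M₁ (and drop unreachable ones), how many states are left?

First remove the unreachable states {S2,S3,S6}; 7 states remain.
Start with accepting vs non-accepting: {S1,S4,S7} | {S0,S5,S8,S9}.
Refine {S1,S4,S7} on symbol p: members go to different blocks, giving {S4,S7} and {S1}.
Split {S0,S5,S8,S9} by δ(·,p) → {S5,S8} and {S0} and {S9}.
Refine {S5,S8} on symbol q: members go to different blocks, giving {S5} and {S8}.
Stable partition: {S4,S7} | {S5} | {S1} | {S0} | {S9} | {S8} — 6 equivalence classes.

6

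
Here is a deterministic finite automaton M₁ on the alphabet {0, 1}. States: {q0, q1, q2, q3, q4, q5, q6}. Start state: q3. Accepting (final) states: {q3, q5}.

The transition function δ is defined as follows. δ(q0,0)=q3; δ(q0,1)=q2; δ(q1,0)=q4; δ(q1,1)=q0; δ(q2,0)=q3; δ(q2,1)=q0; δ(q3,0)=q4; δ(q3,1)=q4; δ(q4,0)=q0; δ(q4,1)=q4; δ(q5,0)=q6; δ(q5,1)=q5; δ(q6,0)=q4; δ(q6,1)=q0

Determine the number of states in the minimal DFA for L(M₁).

3

States {q1,q5,q6} cannot be reached from the start state, so discard them.
Start with accepting vs non-accepting: {q3} | {q0,q2,q4}.
On input 0, block {q0,q2,q4} splits into {q0,q2} and {q4}.
Stable partition: {q3} | {q0,q2} | {q4} — 3 equivalence classes.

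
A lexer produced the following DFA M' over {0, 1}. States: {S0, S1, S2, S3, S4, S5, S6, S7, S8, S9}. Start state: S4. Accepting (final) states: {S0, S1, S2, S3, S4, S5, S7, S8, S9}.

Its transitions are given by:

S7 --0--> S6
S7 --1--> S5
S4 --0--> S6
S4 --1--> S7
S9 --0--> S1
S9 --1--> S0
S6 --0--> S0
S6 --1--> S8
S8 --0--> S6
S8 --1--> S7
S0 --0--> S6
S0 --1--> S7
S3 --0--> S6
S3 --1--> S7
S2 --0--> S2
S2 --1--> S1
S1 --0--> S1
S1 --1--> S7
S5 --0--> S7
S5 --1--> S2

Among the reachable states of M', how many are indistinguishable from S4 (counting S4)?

3

First remove the unreachable states {S3,S9}; 8 states remain.
Start with accepting vs non-accepting: {S0,S1,S2,S4,S5,S7,S8} | {S6}.
Refine {S0,S1,S2,S4,S5,S7,S8} on symbol 0: members go to different blocks, giving {S0,S4,S7,S8} and {S1,S2,S5}.
Split {S0,S4,S7,S8} by δ(·,1) → {S0,S4,S8} and {S7}.
Refine {S1,S2,S5} on symbol 0: members go to different blocks, giving {S1,S2} and {S5}.
On input 1, block {S1,S2} splits into {S1} and {S2}.
Stable partition: {S0,S4,S8} | {S6} | {S1} | {S7} | {S5} | {S2} — 6 equivalence classes.
The equivalence class containing S4 is {S0,S4,S8}, of size 3.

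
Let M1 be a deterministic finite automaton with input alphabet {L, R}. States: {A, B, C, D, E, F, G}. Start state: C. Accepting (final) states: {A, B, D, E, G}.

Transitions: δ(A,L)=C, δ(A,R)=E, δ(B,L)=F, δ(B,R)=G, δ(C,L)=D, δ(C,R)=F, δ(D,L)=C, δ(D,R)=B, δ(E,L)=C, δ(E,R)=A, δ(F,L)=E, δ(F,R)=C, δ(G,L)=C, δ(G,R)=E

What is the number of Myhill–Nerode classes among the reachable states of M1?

2

All states are reachable from the start state.
Initial partition by acceptance: {A,B,D,E,G} | {C,F}.
The partition is now stable with 2 blocks: {A,B,D,E,G} | {C,F}.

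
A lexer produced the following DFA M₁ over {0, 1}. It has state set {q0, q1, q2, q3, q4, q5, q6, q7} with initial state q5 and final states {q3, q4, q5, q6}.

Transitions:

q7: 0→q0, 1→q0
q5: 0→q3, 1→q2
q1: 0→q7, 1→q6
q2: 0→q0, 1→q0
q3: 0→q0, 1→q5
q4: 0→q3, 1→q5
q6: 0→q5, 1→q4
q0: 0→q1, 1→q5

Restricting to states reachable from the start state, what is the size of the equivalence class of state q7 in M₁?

2

All states are reachable from the start state.
Initial partition by acceptance: {q3,q4,q5,q6} | {q0,q1,q2,q7}.
Refine {q3,q4,q5,q6} on symbol 0: members go to different blocks, giving {q4,q5,q6} and {q3}.
On input 0, block {q4,q5,q6} splits into {q4,q5} and {q6}.
On input 1, block {q4,q5} splits into {q4} and {q5}.
Split {q0,q1,q2,q7} by δ(·,1) → {q2,q7} and {q0} and {q1}.
Stable partition: {q4} | {q2,q7} | {q3} | {q6} | {q5} | {q0} | {q1} — 7 equivalence classes.
The equivalence class containing q7 is {q2,q7}, of size 2.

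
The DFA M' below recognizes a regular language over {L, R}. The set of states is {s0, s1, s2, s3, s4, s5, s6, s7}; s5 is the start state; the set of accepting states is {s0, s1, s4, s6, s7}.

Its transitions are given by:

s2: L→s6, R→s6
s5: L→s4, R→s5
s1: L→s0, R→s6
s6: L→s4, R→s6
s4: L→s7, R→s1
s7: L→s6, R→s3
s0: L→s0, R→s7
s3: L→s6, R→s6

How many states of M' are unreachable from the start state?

1

BFS from s5 reaches {s0, s1, s3, s4, s5, s6, s7}; the 1 state(s) s2 are never visited.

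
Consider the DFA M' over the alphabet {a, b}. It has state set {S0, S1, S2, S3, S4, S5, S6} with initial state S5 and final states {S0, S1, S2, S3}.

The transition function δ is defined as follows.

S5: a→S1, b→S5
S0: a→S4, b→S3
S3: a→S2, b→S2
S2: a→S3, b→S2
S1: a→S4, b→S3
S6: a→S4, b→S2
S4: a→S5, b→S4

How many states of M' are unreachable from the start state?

2

No path from S5 leads to S0, S6; the other 5 states are all reachable.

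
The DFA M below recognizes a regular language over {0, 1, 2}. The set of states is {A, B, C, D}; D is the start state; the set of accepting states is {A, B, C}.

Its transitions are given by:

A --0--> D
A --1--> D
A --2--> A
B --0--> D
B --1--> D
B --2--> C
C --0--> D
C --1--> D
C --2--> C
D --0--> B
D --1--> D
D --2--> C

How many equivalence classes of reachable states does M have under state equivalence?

First remove the unreachable states {A}; 3 states remain.
Start with accepting vs non-accepting: {B,C} | {D}.
The partition is now stable with 2 blocks: {B,C} | {D}.

2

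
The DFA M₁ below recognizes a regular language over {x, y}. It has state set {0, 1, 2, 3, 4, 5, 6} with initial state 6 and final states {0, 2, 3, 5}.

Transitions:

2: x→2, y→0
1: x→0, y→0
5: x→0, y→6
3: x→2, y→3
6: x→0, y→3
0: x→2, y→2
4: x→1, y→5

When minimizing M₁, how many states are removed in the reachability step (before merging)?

BFS from 6 reaches {0, 2, 3, 6}; the 3 state(s) 1, 4, 5 are never visited.

3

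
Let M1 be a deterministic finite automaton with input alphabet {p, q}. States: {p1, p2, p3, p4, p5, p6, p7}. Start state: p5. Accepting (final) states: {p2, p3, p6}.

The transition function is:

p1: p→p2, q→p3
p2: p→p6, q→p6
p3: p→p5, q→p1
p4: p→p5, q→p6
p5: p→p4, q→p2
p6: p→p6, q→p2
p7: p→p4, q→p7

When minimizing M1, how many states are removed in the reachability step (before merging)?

3

No path from p5 leads to p1, p3, p7; the other 4 states are all reachable.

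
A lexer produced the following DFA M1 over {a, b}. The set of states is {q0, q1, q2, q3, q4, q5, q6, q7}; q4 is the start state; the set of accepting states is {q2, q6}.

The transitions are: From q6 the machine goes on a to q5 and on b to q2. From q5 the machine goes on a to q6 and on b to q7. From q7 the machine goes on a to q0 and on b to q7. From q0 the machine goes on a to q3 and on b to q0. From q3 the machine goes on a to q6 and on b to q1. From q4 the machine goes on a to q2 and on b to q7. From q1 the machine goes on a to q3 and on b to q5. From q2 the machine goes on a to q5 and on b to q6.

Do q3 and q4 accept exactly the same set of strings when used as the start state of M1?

No

P0 = {q2,q6} | {q0,q1,q3,q4,q5,q7}.
Refine {q0,q1,q3,q4,q5,q7} on symbol a: members go to different blocks, giving {q0,q1,q7} and {q3,q4,q5}.
On input a, block {q0,q1,q7} splits into {q0,q1} and {q7}.
On input b, block {q0,q1} splits into {q0} and {q1}.
On input b, block {q3,q4,q5} splits into {q4,q5} and {q3}.
Stable partition: {q2,q6} | {q0} | {q4,q5} | {q7} | {q1} | {q3} — 6 equivalence classes.
q3 and q4 end up in different blocks, so they are distinguishable. For instance, the string 'baa' is accepted from only q3.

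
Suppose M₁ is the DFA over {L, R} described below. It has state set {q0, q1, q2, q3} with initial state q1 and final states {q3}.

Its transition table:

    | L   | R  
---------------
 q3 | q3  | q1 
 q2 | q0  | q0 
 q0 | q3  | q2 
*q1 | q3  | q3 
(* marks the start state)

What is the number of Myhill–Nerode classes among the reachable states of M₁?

First remove the unreachable states {q0,q2}; 2 states remain.
Initial partition by acceptance: {q3} | {q1}.
No further refinement is possible. Final partition (2 blocks): {q3} | {q1}.

2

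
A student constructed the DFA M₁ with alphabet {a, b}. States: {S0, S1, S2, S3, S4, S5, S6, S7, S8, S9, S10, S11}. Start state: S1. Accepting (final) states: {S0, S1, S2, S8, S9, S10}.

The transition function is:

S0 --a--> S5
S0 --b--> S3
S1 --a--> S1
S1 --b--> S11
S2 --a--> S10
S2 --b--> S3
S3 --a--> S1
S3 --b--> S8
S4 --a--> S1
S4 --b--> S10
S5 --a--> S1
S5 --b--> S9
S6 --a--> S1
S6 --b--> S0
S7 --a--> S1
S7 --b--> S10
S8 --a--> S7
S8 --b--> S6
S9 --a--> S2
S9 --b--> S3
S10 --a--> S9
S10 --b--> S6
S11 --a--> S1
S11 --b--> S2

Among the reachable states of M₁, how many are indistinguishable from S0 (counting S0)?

2

States {S4} cannot be reached from the start state, so discard them.
Start with accepting vs non-accepting: {S0,S1,S2,S8,S9,S10} | {S3,S5,S6,S7,S11}.
Refine {S0,S1,S2,S8,S9,S10} on symbol a: members go to different blocks, giving {S1,S2,S9,S10} and {S0,S8}.
On input b, block {S3,S5,S6,S7,S11} splits into {S5,S7,S11} and {S3,S6}.
On input b, block {S1,S2,S9,S10} splits into {S2,S9,S10} and {S1}.
No further refinement is possible. Final partition (5 blocks): {S2,S9,S10} | {S5,S7,S11} | {S0,S8} | {S3,S6} | {S1}.
The equivalence class containing S0 is {S0,S8}, of size 2.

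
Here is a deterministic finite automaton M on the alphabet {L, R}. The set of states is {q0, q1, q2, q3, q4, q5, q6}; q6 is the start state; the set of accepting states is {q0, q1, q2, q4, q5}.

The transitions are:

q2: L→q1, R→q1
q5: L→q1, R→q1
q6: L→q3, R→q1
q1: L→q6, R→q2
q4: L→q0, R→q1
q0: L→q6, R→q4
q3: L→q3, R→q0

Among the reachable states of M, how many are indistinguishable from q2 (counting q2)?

Reachable states from the start: {q0,q1,q2,q3,q4,q6}. Unreachable: {q5} — drop them.
Initial partition by acceptance: {q0,q1,q2,q4} | {q3,q6}.
Split {q0,q1,q2,q4} by δ(·,L) → {q0,q1} and {q2,q4}.
No further refinement is possible. Final partition (3 blocks): {q0,q1} | {q3,q6} | {q2,q4}.
State q2 belongs to the block {q2,q4}, which has 2 states.

2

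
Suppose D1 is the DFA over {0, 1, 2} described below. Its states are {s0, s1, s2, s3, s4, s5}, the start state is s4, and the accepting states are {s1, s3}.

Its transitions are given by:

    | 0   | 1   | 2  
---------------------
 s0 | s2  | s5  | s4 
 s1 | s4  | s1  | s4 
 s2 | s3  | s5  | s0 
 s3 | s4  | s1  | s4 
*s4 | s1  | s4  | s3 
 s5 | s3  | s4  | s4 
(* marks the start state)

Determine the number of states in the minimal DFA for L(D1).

2

Reachable states from the start: {s1,s3,s4}. Unreachable: {s0,s2,s5} — drop them.
P0 = {s1,s3} | {s4}.
The partition is now stable with 2 blocks: {s1,s3} | {s4}.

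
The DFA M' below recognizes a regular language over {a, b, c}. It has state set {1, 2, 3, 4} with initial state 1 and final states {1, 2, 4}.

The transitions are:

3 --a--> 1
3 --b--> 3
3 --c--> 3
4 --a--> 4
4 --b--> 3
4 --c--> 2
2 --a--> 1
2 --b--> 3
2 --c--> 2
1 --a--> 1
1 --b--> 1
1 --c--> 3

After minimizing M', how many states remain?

Reachable states from the start: {1,3}. Unreachable: {2,4} — drop them.
Start with accepting vs non-accepting: {1} | {3}.
No further refinement is possible. Final partition (2 blocks): {1} | {3}.

2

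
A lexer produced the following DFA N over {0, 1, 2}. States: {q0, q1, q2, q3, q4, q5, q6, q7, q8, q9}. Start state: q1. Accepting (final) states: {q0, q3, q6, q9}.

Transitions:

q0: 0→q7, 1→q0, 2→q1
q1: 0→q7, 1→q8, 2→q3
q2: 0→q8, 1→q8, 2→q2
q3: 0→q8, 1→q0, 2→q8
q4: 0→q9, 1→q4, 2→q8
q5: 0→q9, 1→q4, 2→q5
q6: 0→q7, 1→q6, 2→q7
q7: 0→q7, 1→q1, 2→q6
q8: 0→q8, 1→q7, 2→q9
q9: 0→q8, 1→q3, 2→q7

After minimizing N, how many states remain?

States {q2,q4,q5} cannot be reached from the start state, so discard them.
Initial partition by acceptance: {q0,q3,q6,q9} | {q1,q7,q8}.
No further refinement is possible. Final partition (2 blocks): {q0,q3,q6,q9} | {q1,q7,q8}.

2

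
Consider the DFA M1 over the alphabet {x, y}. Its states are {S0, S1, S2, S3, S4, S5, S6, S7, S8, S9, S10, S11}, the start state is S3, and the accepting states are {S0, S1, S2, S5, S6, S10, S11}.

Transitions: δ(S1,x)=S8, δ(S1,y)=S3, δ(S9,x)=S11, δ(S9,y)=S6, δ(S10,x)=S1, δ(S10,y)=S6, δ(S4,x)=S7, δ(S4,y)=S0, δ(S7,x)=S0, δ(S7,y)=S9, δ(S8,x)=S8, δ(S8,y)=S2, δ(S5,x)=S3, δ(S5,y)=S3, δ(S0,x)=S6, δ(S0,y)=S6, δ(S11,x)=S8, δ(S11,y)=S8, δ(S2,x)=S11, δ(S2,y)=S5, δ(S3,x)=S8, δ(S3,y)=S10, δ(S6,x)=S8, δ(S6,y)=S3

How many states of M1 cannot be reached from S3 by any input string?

No path from S3 leads to S0, S4, S7, S9; the other 8 states are all reachable.

4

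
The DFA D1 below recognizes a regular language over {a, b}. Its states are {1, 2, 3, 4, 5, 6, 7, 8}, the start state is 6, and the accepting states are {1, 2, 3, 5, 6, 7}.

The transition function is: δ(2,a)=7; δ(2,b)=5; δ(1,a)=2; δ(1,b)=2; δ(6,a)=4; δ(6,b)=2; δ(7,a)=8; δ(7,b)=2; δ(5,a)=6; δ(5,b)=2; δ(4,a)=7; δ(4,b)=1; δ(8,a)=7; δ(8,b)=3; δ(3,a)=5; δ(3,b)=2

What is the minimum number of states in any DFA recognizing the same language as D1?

4

Start with accepting vs non-accepting: {1,2,3,5,6,7} | {4,8}.
Split {1,2,3,5,6,7} by δ(·,a) → {1,2,3,5} and {6,7}.
Refine {1,2,3,5} on symbol a: members go to different blocks, giving {1,3} and {2,5}.
No further refinement is possible. Final partition (4 blocks): {1,3} | {4,8} | {6,7} | {2,5}.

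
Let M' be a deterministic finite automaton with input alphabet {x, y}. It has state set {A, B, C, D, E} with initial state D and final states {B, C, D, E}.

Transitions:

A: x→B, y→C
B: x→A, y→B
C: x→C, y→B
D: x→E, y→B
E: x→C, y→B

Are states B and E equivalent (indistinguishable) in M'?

Every state is reachable, so we keep all 5.
Start with accepting vs non-accepting: {B,C,D,E} | {A}.
On input x, block {B,C,D,E} splits into {C,D,E} and {B}.
No further refinement is possible. Final partition (3 blocks): {C,D,E} | {A} | {B}.
B and E end up in different blocks, so they are distinguishable. For instance, the string 'x' is accepted from only E.

No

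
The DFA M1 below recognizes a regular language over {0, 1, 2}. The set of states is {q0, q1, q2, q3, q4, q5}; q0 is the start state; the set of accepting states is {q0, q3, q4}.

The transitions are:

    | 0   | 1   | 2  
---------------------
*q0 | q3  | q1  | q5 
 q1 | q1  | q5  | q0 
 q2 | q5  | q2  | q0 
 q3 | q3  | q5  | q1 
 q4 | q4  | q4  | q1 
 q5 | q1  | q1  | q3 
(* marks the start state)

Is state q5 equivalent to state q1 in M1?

Yes

States {q2,q4} cannot be reached from the start state, so discard them.
P0 = {q0,q3} | {q1,q5}.
The partition is now stable with 2 blocks: {q0,q3} | {q1,q5}.
q5 and q1 lie in the same block of the stable partition, so they are equivalent — no string distinguishes them.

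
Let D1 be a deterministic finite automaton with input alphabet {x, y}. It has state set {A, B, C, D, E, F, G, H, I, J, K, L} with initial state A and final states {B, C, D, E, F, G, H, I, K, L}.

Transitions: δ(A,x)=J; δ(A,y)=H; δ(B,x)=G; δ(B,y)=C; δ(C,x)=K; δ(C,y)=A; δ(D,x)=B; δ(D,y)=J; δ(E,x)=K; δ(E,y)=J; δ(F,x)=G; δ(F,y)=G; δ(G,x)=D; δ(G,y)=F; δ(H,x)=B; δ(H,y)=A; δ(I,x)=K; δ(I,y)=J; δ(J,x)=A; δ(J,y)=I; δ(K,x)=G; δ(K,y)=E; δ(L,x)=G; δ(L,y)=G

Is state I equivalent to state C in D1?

Yes

States {L} cannot be reached from the start state, so discard them.
Initial partition by acceptance: {B,C,D,E,F,G,H,I,K} | {A,J}.
Split {B,C,D,E,F,G,H,I,K} by δ(·,y) → {C,D,E,H,I} and {B,F,G,K}.
Refine {B,F,G,K} on symbol x: members go to different blocks, giving {B,F,K} and {G}.
Split {B,F,K} by δ(·,y) → {B,K} and {F}.
No further refinement is possible. Final partition (5 blocks): {C,D,E,H,I} | {A,J} | {B,K} | {G} | {F}.
I and C lie in the same block of the stable partition, so they are equivalent — no string distinguishes them.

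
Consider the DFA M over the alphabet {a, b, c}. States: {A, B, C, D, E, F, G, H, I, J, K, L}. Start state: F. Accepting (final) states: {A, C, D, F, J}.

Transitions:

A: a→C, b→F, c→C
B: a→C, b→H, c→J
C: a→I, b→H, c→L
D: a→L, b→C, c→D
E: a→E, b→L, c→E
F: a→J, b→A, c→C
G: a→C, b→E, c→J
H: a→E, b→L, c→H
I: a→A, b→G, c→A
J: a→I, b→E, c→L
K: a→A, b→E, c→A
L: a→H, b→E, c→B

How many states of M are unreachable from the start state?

No path from F leads to D, K; the other 10 states are all reachable.

2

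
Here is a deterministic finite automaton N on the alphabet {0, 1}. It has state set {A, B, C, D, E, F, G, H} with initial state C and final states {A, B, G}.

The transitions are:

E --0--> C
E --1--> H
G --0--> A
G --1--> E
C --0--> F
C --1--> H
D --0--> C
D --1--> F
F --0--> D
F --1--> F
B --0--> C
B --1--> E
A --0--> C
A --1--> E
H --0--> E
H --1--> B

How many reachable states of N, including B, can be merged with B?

1

States {A,G} cannot be reached from the start state, so discard them.
P0 = {B} | {C,D,E,F,H}.
Split {C,D,E,F,H} by δ(·,1) → {C,D,E,F} and {H}.
Split {C,D,E,F} by δ(·,1) → {C,E} and {D,F}.
Refine {C,E} on symbol 0: members go to different blocks, giving {C} and {E}.
On input 0, block {D,F} splits into {D} and {F}.
No further refinement is possible. Final partition (6 blocks): {B} | {C} | {H} | {D} | {E} | {F}.
State B belongs to the block {B}, which has 1 states.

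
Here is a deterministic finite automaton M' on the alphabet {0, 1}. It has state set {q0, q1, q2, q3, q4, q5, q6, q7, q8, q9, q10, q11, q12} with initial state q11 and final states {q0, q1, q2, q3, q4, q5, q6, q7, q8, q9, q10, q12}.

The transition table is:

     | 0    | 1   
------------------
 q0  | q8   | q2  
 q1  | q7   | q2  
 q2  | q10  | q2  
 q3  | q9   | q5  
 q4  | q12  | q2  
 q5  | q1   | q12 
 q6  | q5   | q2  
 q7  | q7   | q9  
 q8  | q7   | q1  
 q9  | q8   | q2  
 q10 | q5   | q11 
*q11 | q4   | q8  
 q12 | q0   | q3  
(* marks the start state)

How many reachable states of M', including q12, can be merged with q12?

3

States {q6} cannot be reached from the start state, so discard them.
P0 = {q0,q1,q2,q3,q4,q5,q7,q8,q9,q10,q12} | {q11}.
Split {q0,q1,q2,q3,q4,q5,q7,q8,q9,q10,q12} by δ(·,1) → {q0,q1,q2,q3,q4,q5,q7,q8,q9,q12} and {q10}.
Split {q0,q1,q2,q3,q4,q5,q7,q8,q9,q12} by δ(·,0) → {q0,q1,q3,q4,q5,q7,q8,q9,q12} and {q2}.
On input 1, block {q0,q1,q3,q4,q5,q7,q8,q9,q12} splits into {q3,q5,q7,q8,q12} and {q0,q1,q4,q9}.
Split {q3,q5,q7,q8,q12} by δ(·,0) → {q3,q5,q12} and {q7,q8}.
Refine {q0,q1,q4,q9} on symbol 0: members go to different blocks, giving {q0,q1,q9} and {q4}.
Stable partition: {q3,q5,q12} | {q11} | {q10} | {q2} | {q0,q1,q9} | {q7,q8} | {q4} — 7 equivalence classes.
The equivalence class containing q12 is {q3,q5,q12}, of size 3.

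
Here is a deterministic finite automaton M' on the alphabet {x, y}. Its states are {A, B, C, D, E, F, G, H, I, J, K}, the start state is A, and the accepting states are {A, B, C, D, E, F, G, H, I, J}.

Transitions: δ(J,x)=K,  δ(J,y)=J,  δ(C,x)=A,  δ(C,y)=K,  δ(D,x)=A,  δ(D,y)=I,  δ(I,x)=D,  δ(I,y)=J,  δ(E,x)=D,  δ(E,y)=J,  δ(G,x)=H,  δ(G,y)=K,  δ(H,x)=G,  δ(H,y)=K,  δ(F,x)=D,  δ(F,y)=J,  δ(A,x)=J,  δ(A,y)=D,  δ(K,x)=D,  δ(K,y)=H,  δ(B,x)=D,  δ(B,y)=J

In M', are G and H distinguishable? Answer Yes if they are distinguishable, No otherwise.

Reachable states from the start: {A,D,G,H,I,J,K}. Unreachable: {B,C,E,F} — drop them.
Start with accepting vs non-accepting: {A,D,G,H,I,J} | {K}.
On input x, block {A,D,G,H,I,J} splits into {A,D,G,H,I} and {J}.
Refine {A,D,G,H,I} on symbol x: members go to different blocks, giving {D,G,H,I} and {A}.
Refine {D,G,H,I} on symbol x: members go to different blocks, giving {G,H,I} and {D}.
Refine {G,H,I} on symbol x: members go to different blocks, giving {G,H} and {I}.
The partition is now stable with 6 blocks: {G,H} | {K} | {J} | {A} | {D} | {I}.
G and H lie in the same block of the stable partition, so they are equivalent — no string distinguishes them.

No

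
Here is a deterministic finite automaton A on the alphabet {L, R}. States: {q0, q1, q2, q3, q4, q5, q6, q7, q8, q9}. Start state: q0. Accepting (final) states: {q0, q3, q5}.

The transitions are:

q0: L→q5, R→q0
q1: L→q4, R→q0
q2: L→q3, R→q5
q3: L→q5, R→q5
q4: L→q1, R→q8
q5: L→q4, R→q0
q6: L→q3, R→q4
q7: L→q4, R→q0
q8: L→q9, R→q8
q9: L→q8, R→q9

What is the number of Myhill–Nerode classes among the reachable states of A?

5

First remove the unreachable states {q2,q3,q6,q7}; 6 states remain.
P0 = {q0,q5} | {q1,q4,q8,q9}.
Split {q0,q5} by δ(·,L) → {q0} and {q5}.
Split {q1,q4,q8,q9} by δ(·,R) → {q4,q8,q9} and {q1}.
Split {q4,q8,q9} by δ(·,L) → {q8,q9} and {q4}.
No further refinement is possible. Final partition (5 blocks): {q0} | {q8,q9} | {q5} | {q1} | {q4}.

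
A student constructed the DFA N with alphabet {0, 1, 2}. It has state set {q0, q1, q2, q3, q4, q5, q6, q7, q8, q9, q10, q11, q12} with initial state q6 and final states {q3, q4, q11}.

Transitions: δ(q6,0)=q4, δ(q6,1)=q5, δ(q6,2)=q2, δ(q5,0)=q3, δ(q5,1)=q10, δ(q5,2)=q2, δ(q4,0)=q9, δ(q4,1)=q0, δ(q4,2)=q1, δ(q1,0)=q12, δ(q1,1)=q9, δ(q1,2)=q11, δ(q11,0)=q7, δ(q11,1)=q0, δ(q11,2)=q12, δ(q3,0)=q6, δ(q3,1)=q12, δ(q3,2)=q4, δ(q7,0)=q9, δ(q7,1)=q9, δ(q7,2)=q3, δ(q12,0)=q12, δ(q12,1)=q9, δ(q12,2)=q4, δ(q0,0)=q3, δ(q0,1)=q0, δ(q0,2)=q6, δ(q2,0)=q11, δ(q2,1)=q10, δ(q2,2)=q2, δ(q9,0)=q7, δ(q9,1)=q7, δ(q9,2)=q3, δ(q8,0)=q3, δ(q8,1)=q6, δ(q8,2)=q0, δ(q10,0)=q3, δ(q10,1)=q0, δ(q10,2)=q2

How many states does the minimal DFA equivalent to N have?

Reachable states from the start: {q0,q1,q2,q3,q4,q5,q6,q7,q9,q10,q11,q12}. Unreachable: {q8} — drop them.
P0 = {q3,q4,q11} | {q0,q1,q2,q5,q6,q7,q9,q10,q12}.
Split {q3,q4,q11} by δ(·,2) → {q4,q11} and {q3}.
On input 0, block {q0,q1,q2,q5,q6,q7,q9,q10,q12} splits into {q1,q7,q9,q12} and {q0,q5,q10} and {q2,q6}.
Split {q1,q7,q9,q12} by δ(·,2) → {q1,q12} and {q7,q9}.
Stable partition: {q4,q11} | {q1,q12} | {q3} | {q0,q5,q10} | {q2,q6} | {q7,q9} — 6 equivalence classes.

6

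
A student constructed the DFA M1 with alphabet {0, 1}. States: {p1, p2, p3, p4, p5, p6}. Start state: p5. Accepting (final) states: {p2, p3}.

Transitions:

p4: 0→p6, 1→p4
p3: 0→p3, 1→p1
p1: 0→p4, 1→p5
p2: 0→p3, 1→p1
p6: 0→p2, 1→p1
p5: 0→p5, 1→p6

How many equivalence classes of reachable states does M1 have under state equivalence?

5

Every state is reachable, so we keep all 6.
Initial partition by acceptance: {p2,p3} | {p1,p4,p5,p6}.
Refine {p1,p4,p5,p6} on symbol 0: members go to different blocks, giving {p1,p4,p5} and {p6}.
Refine {p1,p4,p5} on symbol 0: members go to different blocks, giving {p1,p5} and {p4}.
Split {p1,p5} by δ(·,0) → {p1} and {p5}.
Stable partition: {p2,p3} | {p1} | {p6} | {p4} | {p5} — 5 equivalence classes.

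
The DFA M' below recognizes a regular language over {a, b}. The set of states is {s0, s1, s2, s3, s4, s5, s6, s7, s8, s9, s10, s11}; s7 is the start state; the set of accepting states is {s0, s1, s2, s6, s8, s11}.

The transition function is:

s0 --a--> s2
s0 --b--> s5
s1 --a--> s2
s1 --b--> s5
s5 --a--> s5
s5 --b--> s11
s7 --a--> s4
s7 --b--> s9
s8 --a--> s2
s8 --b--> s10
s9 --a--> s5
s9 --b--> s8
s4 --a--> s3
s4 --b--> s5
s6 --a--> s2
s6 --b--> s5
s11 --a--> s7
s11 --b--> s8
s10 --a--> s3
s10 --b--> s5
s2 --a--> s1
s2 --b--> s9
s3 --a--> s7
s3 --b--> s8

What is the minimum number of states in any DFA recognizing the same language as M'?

9

States {s0,s6} cannot be reached from the start state, so discard them.
P0 = {s1,s2,s8,s11} | {s3,s4,s5,s7,s9,s10}.
Split {s1,s2,s8,s11} by δ(·,a) → {s1,s2,s8} and {s11}.
On input b, block {s3,s4,s5,s7,s9,s10} splits into {s4,s7,s10} and {s3,s9} and {s5}.
Split {s1,s2,s8} by δ(·,b) → {s1} and {s2} and {s8}.
Refine {s4,s7,s10} on symbol a: members go to different blocks, giving {s4,s10} and {s7}.
On input a, block {s3,s9} splits into {s3} and {s9}.
Stable partition: {s1} | {s4,s10} | {s11} | {s3} | {s5} | {s2} | {s8} | {s7} | {s9} — 9 equivalence classes.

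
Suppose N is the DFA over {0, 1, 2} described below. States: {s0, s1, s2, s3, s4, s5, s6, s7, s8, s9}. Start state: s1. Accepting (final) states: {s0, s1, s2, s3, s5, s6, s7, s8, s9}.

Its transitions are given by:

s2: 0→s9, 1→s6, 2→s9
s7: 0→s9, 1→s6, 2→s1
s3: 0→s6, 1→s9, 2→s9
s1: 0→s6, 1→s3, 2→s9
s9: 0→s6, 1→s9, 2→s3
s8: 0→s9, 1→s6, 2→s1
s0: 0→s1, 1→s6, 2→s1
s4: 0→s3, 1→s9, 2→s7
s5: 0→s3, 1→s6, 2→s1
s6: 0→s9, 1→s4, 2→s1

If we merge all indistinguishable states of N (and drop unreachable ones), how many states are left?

4

States {s0,s2,s5,s8} cannot be reached from the start state, so discard them.
Initial partition by acceptance: {s1,s3,s6,s7,s9} | {s4}.
Refine {s1,s3,s6,s7,s9} on symbol 1: members go to different blocks, giving {s1,s3,s7,s9} and {s6}.
On input 0, block {s1,s3,s7,s9} splits into {s1,s3,s9} and {s7}.
No further refinement is possible. Final partition (4 blocks): {s1,s3,s9} | {s4} | {s6} | {s7}.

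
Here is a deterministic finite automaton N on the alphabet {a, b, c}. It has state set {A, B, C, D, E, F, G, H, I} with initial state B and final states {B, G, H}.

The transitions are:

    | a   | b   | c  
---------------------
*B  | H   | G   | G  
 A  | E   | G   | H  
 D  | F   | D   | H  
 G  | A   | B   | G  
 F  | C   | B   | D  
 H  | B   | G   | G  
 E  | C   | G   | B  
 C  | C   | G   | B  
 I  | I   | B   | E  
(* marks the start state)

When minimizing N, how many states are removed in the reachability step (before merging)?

3

BFS from B reaches {A, B, C, E, G, H}; the 3 state(s) D, F, I are never visited.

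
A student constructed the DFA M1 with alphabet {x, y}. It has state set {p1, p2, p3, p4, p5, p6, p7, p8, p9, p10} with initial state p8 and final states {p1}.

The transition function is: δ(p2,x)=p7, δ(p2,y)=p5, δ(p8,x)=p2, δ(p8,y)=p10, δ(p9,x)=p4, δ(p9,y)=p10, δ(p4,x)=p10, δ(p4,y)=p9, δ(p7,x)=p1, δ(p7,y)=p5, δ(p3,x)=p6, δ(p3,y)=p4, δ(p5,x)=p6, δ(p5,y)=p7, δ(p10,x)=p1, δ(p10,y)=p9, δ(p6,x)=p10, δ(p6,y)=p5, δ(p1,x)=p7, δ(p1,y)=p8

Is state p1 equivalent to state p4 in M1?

No

Reachable states from the start: {p1,p2,p4,p5,p6,p7,p8,p9,p10}. Unreachable: {p3} — drop them.
Initial partition by acceptance: {p1} | {p2,p4,p5,p6,p7,p8,p9,p10}.
Refine {p2,p4,p5,p6,p7,p8,p9,p10} on symbol x: members go to different blocks, giving {p2,p4,p5,p6,p8,p9} and {p7,p10}.
On input x, block {p2,p4,p5,p6,p8,p9} splits into {p2,p4,p6} and {p5,p8,p9}.
No further refinement is possible. Final partition (4 blocks): {p1} | {p2,p4,p6} | {p7,p10} | {p5,p8,p9}.
p1 and p4 end up in different blocks, so they are distinguishable. For instance, the string 'ε' is accepted from only p1.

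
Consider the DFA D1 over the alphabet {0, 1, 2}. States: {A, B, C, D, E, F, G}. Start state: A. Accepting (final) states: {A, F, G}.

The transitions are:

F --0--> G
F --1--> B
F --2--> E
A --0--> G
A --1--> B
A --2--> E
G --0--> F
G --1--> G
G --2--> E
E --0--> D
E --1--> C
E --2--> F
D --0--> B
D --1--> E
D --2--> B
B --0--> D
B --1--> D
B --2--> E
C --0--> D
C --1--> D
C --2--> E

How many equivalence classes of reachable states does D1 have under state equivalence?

5

All states are reachable from the start state.
Start with accepting vs non-accepting: {A,F,G} | {B,C,D,E}.
Split {A,F,G} by δ(·,1) → {A,F} and {G}.
On input 2, block {B,C,D,E} splits into {B,C,D} and {E}.
Split {B,C,D} by δ(·,1) → {B,C} and {D}.
Stable partition: {A,F} | {B,C} | {G} | {E} | {D} — 5 equivalence classes.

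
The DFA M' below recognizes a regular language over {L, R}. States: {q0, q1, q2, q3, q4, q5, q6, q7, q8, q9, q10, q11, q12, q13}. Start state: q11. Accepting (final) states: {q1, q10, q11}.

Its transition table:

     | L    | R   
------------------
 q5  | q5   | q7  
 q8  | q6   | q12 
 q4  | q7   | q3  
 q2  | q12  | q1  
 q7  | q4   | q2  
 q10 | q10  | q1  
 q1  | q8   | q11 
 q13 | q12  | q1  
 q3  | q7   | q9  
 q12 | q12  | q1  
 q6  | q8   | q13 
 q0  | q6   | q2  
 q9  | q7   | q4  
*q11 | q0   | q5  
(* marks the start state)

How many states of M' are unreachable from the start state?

BFS from q11 reaches {q0, q1, q2, q3, q4, q5, q6, q7, q8, q9, q11, q12, q13}; the 1 state(s) q10 are never visited.

1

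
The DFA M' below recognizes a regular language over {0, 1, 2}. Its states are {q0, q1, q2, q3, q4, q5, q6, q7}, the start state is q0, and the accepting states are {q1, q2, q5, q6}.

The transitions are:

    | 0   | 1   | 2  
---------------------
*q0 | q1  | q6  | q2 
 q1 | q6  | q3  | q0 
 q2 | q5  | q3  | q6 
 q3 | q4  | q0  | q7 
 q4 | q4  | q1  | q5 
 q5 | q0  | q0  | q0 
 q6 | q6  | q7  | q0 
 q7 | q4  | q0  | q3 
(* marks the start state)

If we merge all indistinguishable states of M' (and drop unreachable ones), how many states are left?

Start with accepting vs non-accepting: {q1,q2,q5,q6} | {q0,q3,q4,q7}.
Split {q1,q2,q5,q6} by δ(·,0) → {q1,q2,q6} and {q5}.
On input 0, block {q1,q2,q6} splits into {q1,q6} and {q2}.
Split {q0,q3,q4,q7} by δ(·,0) → {q3,q4,q7} and {q0}.
On input 1, block {q3,q4,q7} splits into {q3,q7} and {q4}.
Stable partition: {q1,q6} | {q3,q7} | {q5} | {q2} | {q0} | {q4} — 6 equivalence classes.

6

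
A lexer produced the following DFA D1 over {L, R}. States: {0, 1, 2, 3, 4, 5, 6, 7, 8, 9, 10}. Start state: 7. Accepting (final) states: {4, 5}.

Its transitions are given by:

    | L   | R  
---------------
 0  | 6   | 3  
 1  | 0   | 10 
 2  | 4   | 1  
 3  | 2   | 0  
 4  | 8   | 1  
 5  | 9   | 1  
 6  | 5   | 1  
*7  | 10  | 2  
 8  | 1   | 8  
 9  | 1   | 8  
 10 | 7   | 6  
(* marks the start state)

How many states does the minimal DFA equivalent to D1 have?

All states are reachable from the start state.
Initial partition by acceptance: {4,5} | {0,1,2,3,6,7,8,9,10}.
On input L, block {0,1,2,3,6,7,8,9,10} splits into {0,1,3,7,8,9,10} and {2,6}.
Split {0,1,3,7,8,9,10} by δ(·,L) → {1,7,8,9,10} and {0,3}.
Refine {1,7,8,9,10} on symbol L: members go to different blocks, giving {7,8,9,10} and {1}.
Split {7,8,9,10} by δ(·,L) → {7,10} and {8,9}.
No further refinement is possible. Final partition (6 blocks): {4,5} | {7,10} | {2,6} | {0,3} | {1} | {8,9}.

6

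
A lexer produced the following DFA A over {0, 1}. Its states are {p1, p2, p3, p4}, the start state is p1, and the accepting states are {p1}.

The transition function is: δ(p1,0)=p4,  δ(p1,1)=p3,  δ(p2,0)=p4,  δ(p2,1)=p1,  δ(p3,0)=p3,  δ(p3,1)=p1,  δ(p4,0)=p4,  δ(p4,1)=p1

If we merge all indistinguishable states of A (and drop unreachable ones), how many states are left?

Reachable states from the start: {p1,p3,p4}. Unreachable: {p2} — drop them.
Initial partition by acceptance: {p1} | {p3,p4}.
Stable partition: {p1} | {p3,p4} — 2 equivalence classes.

2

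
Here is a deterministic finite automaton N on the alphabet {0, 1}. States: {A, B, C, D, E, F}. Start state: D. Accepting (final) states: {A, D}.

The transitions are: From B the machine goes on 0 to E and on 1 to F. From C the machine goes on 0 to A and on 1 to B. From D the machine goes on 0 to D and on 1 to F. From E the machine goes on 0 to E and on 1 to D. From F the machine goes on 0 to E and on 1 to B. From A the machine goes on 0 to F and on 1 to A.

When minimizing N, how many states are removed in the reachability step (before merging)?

BFS from D reaches {B, D, E, F}; the 2 state(s) A, C are never visited.

2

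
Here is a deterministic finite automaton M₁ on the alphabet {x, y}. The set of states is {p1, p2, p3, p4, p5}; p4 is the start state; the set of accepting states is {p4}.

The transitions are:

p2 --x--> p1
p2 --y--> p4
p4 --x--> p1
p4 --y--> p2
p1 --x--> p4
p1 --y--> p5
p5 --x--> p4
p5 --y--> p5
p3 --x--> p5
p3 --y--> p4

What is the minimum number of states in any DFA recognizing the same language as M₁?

3

First remove the unreachable states {p3}; 4 states remain.
P0 = {p4} | {p1,p2,p5}.
On input x, block {p1,p2,p5} splits into {p1,p5} and {p2}.
No further refinement is possible. Final partition (3 blocks): {p4} | {p1,p5} | {p2}.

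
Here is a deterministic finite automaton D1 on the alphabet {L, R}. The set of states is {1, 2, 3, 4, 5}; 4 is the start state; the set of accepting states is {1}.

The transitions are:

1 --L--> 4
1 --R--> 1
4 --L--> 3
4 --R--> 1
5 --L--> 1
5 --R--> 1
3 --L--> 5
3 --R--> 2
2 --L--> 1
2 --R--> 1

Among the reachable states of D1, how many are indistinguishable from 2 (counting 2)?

All states are reachable from the start state.
P0 = {1} | {2,3,4,5}.
Refine {2,3,4,5} on symbol L: members go to different blocks, giving {2,5} and {3,4}.
On input L, block {3,4} splits into {3} and {4}.
No further refinement is possible. Final partition (4 blocks): {1} | {2,5} | {3} | {4}.
The equivalence class containing 2 is {2,5}, of size 2.

2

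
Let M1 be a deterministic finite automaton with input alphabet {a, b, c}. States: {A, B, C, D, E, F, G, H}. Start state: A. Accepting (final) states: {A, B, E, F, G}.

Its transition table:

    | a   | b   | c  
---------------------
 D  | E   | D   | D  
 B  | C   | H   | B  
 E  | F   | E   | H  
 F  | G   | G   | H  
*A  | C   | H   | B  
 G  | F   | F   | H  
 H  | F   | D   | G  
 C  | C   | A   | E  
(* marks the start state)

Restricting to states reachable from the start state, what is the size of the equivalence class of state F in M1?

3

Every state is reachable, so we keep all 8.
Start with accepting vs non-accepting: {A,B,E,F,G} | {C,D,H}.
Split {A,B,E,F,G} by δ(·,a) → {E,F,G} and {A,B}.
Refine {C,D,H} on symbol a: members go to different blocks, giving {D,H} and {C}.
Refine {D,H} on symbol c: members go to different blocks, giving {D} and {H}.
No further refinement is possible. Final partition (5 blocks): {E,F,G} | {D} | {A,B} | {C} | {H}.
State F belongs to the block {E,F,G}, which has 3 states.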